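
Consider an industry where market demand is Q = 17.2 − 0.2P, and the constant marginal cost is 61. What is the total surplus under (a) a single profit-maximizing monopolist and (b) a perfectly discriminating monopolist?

Monopoly: TS = 46.875; Perfect PD: TS = 62.5

Inverting demand: P = 86 − 5Q.
A monopolist chooses Q where MR = MC. MR = 86 − 10Q; setting this equal to 61 gives Q = 2.5 and P = 73.5.
CS = ½·(86 − 73.5)·2.5 = 15.625; PS = (73.5 − 61)·2.5 = 31.25; TS = 46.875.
A perfectly discriminating monopolist sells every unit with P(Q) ≥ MC(Q), so output equals the competitive quantity Q = 5. Each buyer pays their reservation price, so CS = 0 and the firm captures all surplus.
TS = 62.5 (equal to competitive TS).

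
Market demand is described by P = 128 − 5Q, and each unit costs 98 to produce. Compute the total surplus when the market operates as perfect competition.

Competitive firms price at marginal cost: P = 98, giving Q = 6.
CS = ½·(128 − 98)·6 = 90; PS = (98 − 98)·6 = 0; TS = 90.

TS = 90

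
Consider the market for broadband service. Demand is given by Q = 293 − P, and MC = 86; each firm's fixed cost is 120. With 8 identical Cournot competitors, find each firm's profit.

Inverting demand: P = 293 − Q.
In a 8-firm Cournot equilibrium, symmetry and the first-order condition give q = (293 − 86)/(9) = 23. So Q = 184 and P = 109.
Each firm's profit = (109 − 86)·23 − 120 = 409.

π_i = 409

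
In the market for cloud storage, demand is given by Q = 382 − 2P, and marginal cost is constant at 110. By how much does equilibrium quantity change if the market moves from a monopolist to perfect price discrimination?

Equilibrium quantity rises by 81

Inverting demand: P = 191 − 0.5Q.
The monopolist equates marginal revenue to marginal cost: 191 − Q = 110, so Q = 81. From demand, P = 150.5.
Under first-degree price discrimination the firm charges each unit its demand price and produces up to where P = MC, i.e. Q = 162. Consumer surplus is zero; producer surplus equals total surplus.
Change in equilibrium quantity: 162 − 81 = 81.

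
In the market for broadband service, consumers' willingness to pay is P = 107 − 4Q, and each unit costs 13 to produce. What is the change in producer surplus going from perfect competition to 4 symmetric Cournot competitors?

Competitive firms price at marginal cost: P = 13, giving Q = 23.5.
PS = (13 − 13)·23.5 = 0.
Cournot with 4 identical firms: the symmetric best-response condition is 107 − 20q = 13. Each firm produces q = 4.7, total output Q = 18.8, price P = 31.8.
PS = (31.8 − 13)·18.8 = 353.44.
Change in producer surplus: 353.44 − 0 = 353.44.

Producer surplus rises by 353.44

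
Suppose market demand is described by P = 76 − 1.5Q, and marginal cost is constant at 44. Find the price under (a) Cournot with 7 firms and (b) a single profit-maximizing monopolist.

Cournot: P = 48; Monopoly: P = 60

Cournot with 7 identical firms: the symmetric best-response condition is 76 − 12q = 44. Each firm produces q = 8/3, total output Q = 56/3, price P = 48.
A monopolist chooses Q where MR = MC. MR = 76 − 3Q; setting this equal to 44 gives Q = 32/3 and P = 60.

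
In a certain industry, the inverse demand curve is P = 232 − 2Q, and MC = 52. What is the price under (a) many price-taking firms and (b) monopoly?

Competition: P = 52; Monopoly: P = 142

Perfect competition: P = MC = 52, so 232 − 2Q = 52 and Q = 90.
Monopoly sets MR = MC: 232 − 4Q = 52 ⇒ Q = 45, P = 232 − 2·45 = 142.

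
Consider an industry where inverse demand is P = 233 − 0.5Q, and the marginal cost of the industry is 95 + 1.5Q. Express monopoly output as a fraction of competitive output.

Q_m/Q_c = 0.8

Monopoly sets MR = MC: 233 − Q = 95 + 1.5Q ⇒ Q = 55.2, P = 233 − 0.5·55.2 = 205.4.
Under competition P = MC: 233 − 0.5Q = 95 + 1.5Q ⇒ Q = 69, P = 198.5.
Ratio Q_m/Q_c = 55.2/69 = 0.8.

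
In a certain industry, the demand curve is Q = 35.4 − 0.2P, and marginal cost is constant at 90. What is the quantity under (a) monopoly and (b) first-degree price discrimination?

Monopoly: Q = 8.7; Perfect PD: Q = 17.4

Inverting demand: P = 177 − 5Q.
The monopolist equates marginal revenue to marginal cost: 177 − 10Q = 90, so Q = 8.7. From demand, P = 133.5.
Under first-degree price discrimination the firm charges each unit its demand price and produces up to where P = MC, i.e. Q = 17.4. Consumer surplus is zero; producer surplus equals total surplus.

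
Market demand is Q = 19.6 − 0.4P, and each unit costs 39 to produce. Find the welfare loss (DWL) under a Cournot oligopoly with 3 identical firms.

DWL = 1.25

Inverting demand: P = 49 − 2.5Q.
Perfect competition: P = MC = 39, so 49 − 2.5Q = 39 and Q = 4.
Cournot with 3 identical firms: the symmetric best-response condition is 49 − 10q = 39. Each firm produces q = 1, total output Q = 3, price P = 41.5.
DWL is the triangle between Q = 3 and Q = 4: ½·(4 − 3)·(41.5 − 39) = 1.25.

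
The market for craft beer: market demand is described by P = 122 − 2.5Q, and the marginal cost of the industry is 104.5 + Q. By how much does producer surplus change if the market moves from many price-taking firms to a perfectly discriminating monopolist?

Competitive equilibrium sets price equal to marginal cost: 122 − 2.5Q = 104.5 + Q, so Q = 5 and P = 109.5.
PS = P·Q − VC(Q) = 109.5·5 − (104.5·5 + ½·1·5²) = 12.5.
A perfectly discriminating monopolist sells every unit with P(Q) ≥ MC(Q), so output equals the competitive quantity Q = 5. Each buyer pays their reservation price, so CS = 0 and the firm captures all surplus.
PS = ½·(122 − 104.5)·5 = 43.75.
Change in producer surplus: 43.75 − 12.5 = 31.25.

PS rises by 31.25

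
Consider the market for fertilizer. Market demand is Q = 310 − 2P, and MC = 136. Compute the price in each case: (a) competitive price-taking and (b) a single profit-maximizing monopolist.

Competition: P = 136; Monopoly: P = 145.5

Inverting demand: P = 155 − 0.5Q.
Under competition P = MC = 136, so Q = (155 − 136)/0.5 = 38.
Monopoly sets MR = MC: 155 − Q = 136 ⇒ Q = 19, P = 155 − 0.5·19 = 145.5.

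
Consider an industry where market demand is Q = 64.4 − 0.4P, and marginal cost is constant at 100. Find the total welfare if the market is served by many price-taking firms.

TS = 744.2

Inverting demand: P = 161 − 2.5Q.
Competitive firms price at marginal cost: P = 100, giving Q = 24.4.
CS = ½·(161 − 100)·24.4 = 744.2; PS = (100 − 100)·24.4 = 0; TS = 744.2.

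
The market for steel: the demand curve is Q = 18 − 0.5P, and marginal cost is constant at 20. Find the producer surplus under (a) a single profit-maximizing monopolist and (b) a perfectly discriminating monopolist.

Inverting demand: P = 36 − 2Q.
Monopoly sets MR = MC: 36 − 4Q = 20 ⇒ Q = 4, P = 36 − 2·4 = 28.
PS = (28 − 20)·4 = 32.
With perfect price discrimination, output is the efficient level Q = 8 (where demand meets MC), but every buyer pays their willingness to pay: CS = 0 and PS = total surplus.
PS = ½·(36 − 20)·8 = 64.

Monopoly: PS = 32; Perfect PD: PS = 64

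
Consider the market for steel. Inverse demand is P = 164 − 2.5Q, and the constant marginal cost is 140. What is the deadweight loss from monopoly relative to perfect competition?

Under competition P = MC = 140, so Q = (164 − 140)/2.5 = 9.6.
A monopolist chooses Q where MR = MC. MR = 164 − 5Q; setting this equal to 140 gives Q = 4.8 and P = 152.
DWL is the triangle between Q = 4.8 and Q = 9.6: ½·(9.6 − 4.8)·(152 − 140) = 28.8.

DWL = 28.8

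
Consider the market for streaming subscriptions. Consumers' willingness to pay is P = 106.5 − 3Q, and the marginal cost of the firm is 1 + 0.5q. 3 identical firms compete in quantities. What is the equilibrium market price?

In a 3-firm Cournot equilibrium, symmetry and the first-order condition give q = (106.5 − 1)/(12.5) = 8.44. So Q = 25.32 and P = 30.54.

P = 30.54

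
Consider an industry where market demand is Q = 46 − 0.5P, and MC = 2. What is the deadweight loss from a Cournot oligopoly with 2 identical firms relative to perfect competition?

Inverting demand: P = 92 − 2Q.
Perfect competition: P = MC = 2, so 92 − 2Q = 2 and Q = 45.
Cournot with 2 identical firms: the symmetric best-response condition is 92 − 6q = 2. Each firm produces q = 15, total output Q = 30, price P = 32.
DWL is the triangle between Q = 30 and Q = 45: ½·(45 − 30)·(32 − 2) = 225.

DWL = 225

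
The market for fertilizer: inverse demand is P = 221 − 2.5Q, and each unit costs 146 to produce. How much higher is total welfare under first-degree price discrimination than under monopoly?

Monopoly sets MR = MC: 221 − 5Q = 146 ⇒ Q = 15, P = 221 − 2.5·15 = 183.5.
CS = ½·(221 − 183.5)·15 = 281.25; PS = (183.5 − 146)·15 = 562.5; TS = 843.75.
With perfect price discrimination, output is the efficient level Q = 30 (where demand meets MC), but every buyer pays their willingness to pay: CS = 0 and PS = total surplus.
TS = 1125 (equal to competitive TS).
Change in total welfare: 1125 − 843.75 = 281.25.

Total welfare rises by 281.25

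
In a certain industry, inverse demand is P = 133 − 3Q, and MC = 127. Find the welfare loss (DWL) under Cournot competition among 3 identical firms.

Perfect competition: P = MC = 127, so 133 − 3Q = 127 and Q = 2.
With 3 symmetric Cournot firms, each firm's FOC gives 133 − 12q = 127, so q = 0.5, Q = 3·0.5 = 1.5, and P = 128.5.
DWL is the triangle between Q = 1.5 and Q = 2: ½·(2 − 1.5)·(128.5 − 127) = 0.375.

DWL = 0.375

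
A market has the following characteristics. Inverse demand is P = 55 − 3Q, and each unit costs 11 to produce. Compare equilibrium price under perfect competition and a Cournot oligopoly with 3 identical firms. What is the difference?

Under competition P = MC = 11, so Q = (55 − 11)/3 = 44/3.
With 3 symmetric Cournot firms, each firm's FOC gives 55 − 12q = 11, so q = 11/3, Q = 3·11/3 = 11, and P = 22.
Change in equilibrium price: 22 − 11 = 11.

P rises by 11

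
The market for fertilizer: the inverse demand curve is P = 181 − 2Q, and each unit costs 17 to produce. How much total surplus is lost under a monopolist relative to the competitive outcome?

Under competition P = MC = 17, so Q = (181 − 17)/2 = 82.
A monopolist chooses Q where MR = MC. MR = 181 − 4Q; setting this equal to 17 gives Q = 41 and P = 99.
DWL is the triangle between Q = 41 and Q = 82: ½·(82 − 41)·(99 − 17) = 1681.

DWL = 1681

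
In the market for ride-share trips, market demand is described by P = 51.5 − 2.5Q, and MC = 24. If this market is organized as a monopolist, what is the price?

A monopolist chooses Q where MR = MC. MR = 51.5 − 5Q; setting this equal to 24 gives Q = 5.5 and P = 37.75.

P = 37.75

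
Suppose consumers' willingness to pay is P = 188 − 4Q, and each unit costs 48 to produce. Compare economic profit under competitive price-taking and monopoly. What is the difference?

Economic profit rises by 1225

Perfect competition: P = MC = 48, so 188 − 4Q = 48 and Q = 35.
Profit = (48 − 48)·35 = 0.
Monopoly sets MR = MC: 188 − 8Q = 48 ⇒ Q = 17.5, P = 188 − 4·17.5 = 118.
Profit = (118 − 48)·17.5 = 1225.
Change in economic profit: 1225 − 0 = 1225.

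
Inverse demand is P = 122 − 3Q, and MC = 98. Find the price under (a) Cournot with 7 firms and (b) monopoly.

In a 7-firm Cournot equilibrium, symmetry and the first-order condition give q = (122 − 98)/(24) = 1. So Q = 7 and P = 101.
The monopolist equates marginal revenue to marginal cost: 122 − 6Q = 98, so Q = 4. From demand, P = 110.

Cournot: P = 101; Monopoly: P = 110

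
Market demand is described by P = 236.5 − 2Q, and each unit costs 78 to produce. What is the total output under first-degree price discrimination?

A perfectly discriminating monopolist sells every unit with P(Q) ≥ MC(Q), so output equals the competitive quantity Q = 79.25. Each buyer pays their reservation price, so CS = 0 and the firm captures all surplus.

Q = 79.25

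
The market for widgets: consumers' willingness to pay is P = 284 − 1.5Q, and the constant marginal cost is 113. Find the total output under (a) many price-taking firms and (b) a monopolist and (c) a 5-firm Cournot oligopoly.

Competition: Q = 114; Monopoly: Q = 57; Cournot: Q = 95

Perfect competition: P = MC = 113, so 284 − 1.5Q = 113 and Q = 114.
Monopoly sets MR = MC: 284 − 3Q = 113 ⇒ Q = 57, P = 284 − 1.5·57 = 198.5.
In a 5-firm Cournot equilibrium, symmetry and the first-order condition give q = (284 − 113)/(9) = 19. So Q = 95 and P = 141.5.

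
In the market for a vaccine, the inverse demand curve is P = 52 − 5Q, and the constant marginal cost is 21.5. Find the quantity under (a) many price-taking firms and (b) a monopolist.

Competition: Q = 6.1; Monopoly: Q = 3.05

Competitive firms price at marginal cost: P = 21.5, giving Q = 6.1.
The monopolist equates marginal revenue to marginal cost: 52 − 10Q = 21.5, so Q = 3.05. From demand, P = 36.75.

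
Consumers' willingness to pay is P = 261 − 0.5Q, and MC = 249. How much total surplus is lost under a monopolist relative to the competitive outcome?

Under competition P = MC = 249, so Q = (261 − 249)/0.5 = 24.
A monopolist chooses Q where MR = MC. MR = 261 − Q; setting this equal to 249 gives Q = 12 and P = 255.
DWL is the triangle between Q = 12 and Q = 24: ½·(24 − 12)·(255 − 249) = 36.

DWL = 36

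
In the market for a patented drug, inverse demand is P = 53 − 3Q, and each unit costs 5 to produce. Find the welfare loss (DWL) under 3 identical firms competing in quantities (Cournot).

DWL = 24

Competitive firms price at marginal cost: P = 5, giving Q = 16.
With 3 symmetric Cournot firms, each firm's FOC gives 53 − 12q = 5, so q = 4, Q = 3·4 = 12, and P = 17.
DWL is the triangle between Q = 12 and Q = 16: ½·(16 − 12)·(17 − 5) = 24.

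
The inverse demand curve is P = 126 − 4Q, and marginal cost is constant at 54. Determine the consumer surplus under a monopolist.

CS = 162

A monopolist chooses Q where MR = MC. MR = 126 − 8Q; setting this equal to 54 gives Q = 9 and P = 90.
CS = ½·(126 − 90)·9 = 162.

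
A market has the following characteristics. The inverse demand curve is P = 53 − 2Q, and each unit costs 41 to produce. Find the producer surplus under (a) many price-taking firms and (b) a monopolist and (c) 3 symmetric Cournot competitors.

Competition: PS = 0; Monopoly: PS = 18; Cournot: PS = 13.5

Competitive firms price at marginal cost: P = 41, giving Q = 6.
PS = (41 − 41)·6 = 0.
Monopoly sets MR = MC: 53 − 4Q = 41 ⇒ Q = 3, P = 53 − 2·3 = 47.
PS = (47 − 41)·3 = 18.
Cournot with 3 identical firms: the symmetric best-response condition is 53 − 8q = 41. Each firm produces q = 1.5, total output Q = 4.5, price P = 44.
PS = (44 − 41)·4.5 = 13.5.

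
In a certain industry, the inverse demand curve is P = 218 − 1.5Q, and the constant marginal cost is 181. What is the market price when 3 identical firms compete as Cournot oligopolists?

With 3 symmetric Cournot firms, each firm's FOC gives 218 − 6q = 181, so q = 37/6, Q = 3·37/6 = 18.5, and P = 190.25.

P = 190.25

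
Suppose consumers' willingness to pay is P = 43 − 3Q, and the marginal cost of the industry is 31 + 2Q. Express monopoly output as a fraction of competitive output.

A monopolist chooses Q where MR = MC. MR = 43 − 6Q; setting this equal to 31 + 2Q gives Q = 1.5 and P = 38.5.
Competitive equilibrium sets price equal to marginal cost: 43 − 3Q = 31 + 2Q, so Q = 2.4 and P = 35.8.
Ratio Q_m/Q_c = 1.5/2.4 = 0.625.

Q_m/Q_c = 0.625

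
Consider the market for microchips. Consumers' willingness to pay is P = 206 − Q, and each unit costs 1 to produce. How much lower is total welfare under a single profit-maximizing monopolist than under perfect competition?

Competitive firms price at marginal cost: P = 1, giving Q = 205.
CS = ½·(206 − 1)·205 = 21012.5; PS = (1 − 1)·205 = 0; TS = 21012.5.
The monopolist equates marginal revenue to marginal cost: 206 − 2Q = 1, so Q = 102.5. From demand, P = 103.5.
CS = ½·(206 − 103.5)·102.5 = 5253.125; PS = (103.5 − 1)·102.5 = 10506.25; TS = 15759.375.
Change in total welfare: 15759.375 − 21012.5 = −5253.125.

Total welfare falls by 5253.125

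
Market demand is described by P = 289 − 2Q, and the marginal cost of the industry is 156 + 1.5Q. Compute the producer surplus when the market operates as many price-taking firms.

Competitive equilibrium sets price equal to marginal cost: 289 − 2Q = 156 + 1.5Q, so Q = 38 and P = 213.
PS = P·Q − VC(Q) = 213·38 − (156·38 + ½·1.5·38²) = 1083.

PS = 1083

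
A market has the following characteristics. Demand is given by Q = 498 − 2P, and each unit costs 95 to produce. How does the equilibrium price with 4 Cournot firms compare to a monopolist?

Cournot: P = 125.8; Monopoly: P = 172

Inverting demand: P = 249 − 0.5Q.
Cournot with 4 identical firms: the symmetric best-response condition is 249 − 2.5q = 95. Each firm produces q = 61.6, total output Q = 246.4, price P = 125.8.
The monopolist equates marginal revenue to marginal cost: 249 − Q = 95, so Q = 154. From demand, P = 172.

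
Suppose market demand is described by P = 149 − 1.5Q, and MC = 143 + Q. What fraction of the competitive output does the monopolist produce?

Q_m/Q_c = 0.625

The monopolist equates marginal revenue to marginal cost: 149 − 3Q = 143 + Q, so Q = 1.5. From demand, P = 146.75.
Under competition P = MC: 149 − 1.5Q = 143 + Q ⇒ Q = 2.4, P = 145.4.
Ratio Q_m/Q_c = 1.5/2.4 = 0.625.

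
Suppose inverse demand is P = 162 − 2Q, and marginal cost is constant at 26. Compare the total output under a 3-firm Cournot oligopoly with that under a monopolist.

Cournot: Q = 51; Monopoly: Q = 34

With 3 symmetric Cournot firms, each firm's FOC gives 162 − 8q = 26, so q = 17, Q = 3·17 = 51, and P = 60.
The monopolist equates marginal revenue to marginal cost: 162 − 4Q = 26, so Q = 34. From demand, P = 94.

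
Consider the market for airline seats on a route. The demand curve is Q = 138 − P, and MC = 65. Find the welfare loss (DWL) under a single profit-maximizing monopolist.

DWL = 666.125

Inverting demand: P = 138 − Q.
Perfect competition: P = MC = 65, so 138 − Q = 65 and Q = 73.
The monopolist equates marginal revenue to marginal cost: 138 − 2Q = 65, so Q = 36.5. From demand, P = 101.5.
DWL is the triangle between Q = 36.5 and Q = 73: ½·(73 − 36.5)·(101.5 − 65) = 666.125.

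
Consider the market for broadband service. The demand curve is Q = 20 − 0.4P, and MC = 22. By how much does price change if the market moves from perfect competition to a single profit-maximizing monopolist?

Inverting demand: P = 50 − 2.5Q.
Under competition P = MC = 22, so Q = (50 − 22)/2.5 = 11.2.
The monopolist equates marginal revenue to marginal cost: 50 − 5Q = 22, so Q = 5.6. From demand, P = 36.
Change in price: 36 − 22 = 14.

Price rises by 14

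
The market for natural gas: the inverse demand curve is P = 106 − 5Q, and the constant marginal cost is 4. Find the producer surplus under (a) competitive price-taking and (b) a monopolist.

Competition: PS = 0; Monopoly: PS = 520.2

Competitive firms price at marginal cost: P = 4, giving Q = 20.4.
PS = (4 − 4)·20.4 = 0.
Monopoly sets MR = MC: 106 − 10Q = 4 ⇒ Q = 10.2, P = 106 − 5·10.2 = 55.
PS = (55 − 4)·10.2 = 520.2.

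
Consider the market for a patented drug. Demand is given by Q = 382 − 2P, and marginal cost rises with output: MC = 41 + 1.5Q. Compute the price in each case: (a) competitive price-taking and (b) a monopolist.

Competition: P = 153.5; Monopoly: P = 161

Inverting demand: P = 191 − 0.5Q.
Competitive equilibrium sets price equal to marginal cost: 191 − 0.5Q = 41 + 1.5Q, so Q = 75 and P = 153.5.
Monopoly sets MR = MC: 191 − Q = 41 + 1.5Q ⇒ Q = 60, P = 191 − 0.5·60 = 161.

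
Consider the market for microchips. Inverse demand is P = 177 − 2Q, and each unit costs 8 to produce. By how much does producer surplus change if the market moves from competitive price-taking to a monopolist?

Under competition P = MC = 8, so Q = (177 − 8)/2 = 84.5.
PS = (8 − 8)·84.5 = 0.
Monopoly sets MR = MC: 177 − 4Q = 8 ⇒ Q = 42.25, P = 177 − 2·42.25 = 92.5.
PS = (92.5 − 8)·42.25 = 3570.125.
Change in producer surplus: 3570.125 − 0 = 3570.125.

PS rises by 3570.125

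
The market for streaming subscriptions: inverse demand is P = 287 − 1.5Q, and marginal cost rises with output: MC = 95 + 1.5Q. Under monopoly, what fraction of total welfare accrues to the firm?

Monopoly sets MR = MC: 287 − 3Q = 95 + 1.5Q ⇒ Q = 128/3, P = 287 − 1.5·128/3 = 223.
CS = ½·(287 − 223)·128/3 = 4096/3.
PS = P·Q − VC(Q) = 223·128/3 − (95·128/3 + ½·1.5·(128/3)²) = 4096.
Share captured = PS/TS = 4096/(16384/3) = 0.75.

PS/TS = 0.75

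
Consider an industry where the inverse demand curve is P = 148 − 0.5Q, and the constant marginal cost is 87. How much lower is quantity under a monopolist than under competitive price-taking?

Perfect competition: P = MC = 87, so 148 − 0.5Q = 87 and Q = 122.
A monopolist chooses Q where MR = MC. MR = 148 − Q; setting this equal to 87 gives Q = 61 and P = 117.5.
Change in quantity: 61 − 122 = −61.

Q falls by 61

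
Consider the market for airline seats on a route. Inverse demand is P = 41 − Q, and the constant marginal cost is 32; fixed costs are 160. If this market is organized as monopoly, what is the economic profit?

Monopoly sets MR = MC: 41 − 2Q = 32 ⇒ Q = 4.5, P = 41 − 4.5 = 36.5.
Profit = (36.5 − 32)·4.5 − 160 = −139.75.

Profit = −139.75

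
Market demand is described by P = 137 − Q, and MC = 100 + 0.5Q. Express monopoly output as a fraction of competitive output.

Monopoly sets MR = MC: 137 − 2Q = 100 + 0.5Q ⇒ Q = 14.8, P = 137 − 14.8 = 122.2.
Competitive equilibrium sets price equal to marginal cost: 137 − Q = 100 + 0.5Q, so Q = 74/3 and P = 337/3.
Ratio Q_m/Q_c = 14.8/(74/3) = 0.6.

Q_m/Q_c = 0.6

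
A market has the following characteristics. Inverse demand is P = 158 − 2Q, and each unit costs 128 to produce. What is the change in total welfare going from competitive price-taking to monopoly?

Under competition P = MC = 128, so Q = (158 − 128)/2 = 15.
CS = ½·(158 − 128)·15 = 225; PS = (128 − 128)·15 = 0; TS = 225.
The monopolist equates marginal revenue to marginal cost: 158 − 4Q = 128, so Q = 7.5. From demand, P = 143.
CS = ½·(158 − 143)·7.5 = 56.25; PS = (143 − 128)·7.5 = 112.5; TS = 168.75.
Change in total welfare: 168.75 − 225 = −56.25.

TS falls by 56.25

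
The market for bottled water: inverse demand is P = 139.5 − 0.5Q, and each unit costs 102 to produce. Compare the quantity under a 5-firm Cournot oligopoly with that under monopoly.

Cournot: Q = 62.5; Monopoly: Q = 37.5

In a 5-firm Cournot equilibrium, symmetry and the first-order condition give q = (139.5 − 102)/(3) = 12.5. So Q = 62.5 and P = 108.25.
A monopolist chooses Q where MR = MC. MR = 139.5 − Q; setting this equal to 102 gives Q = 37.5 and P = 120.75.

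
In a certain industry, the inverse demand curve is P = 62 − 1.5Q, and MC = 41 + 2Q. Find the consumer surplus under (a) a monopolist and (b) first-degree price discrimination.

Monopoly: CS = 13.23; Perfect PD: CS = 0

Monopoly sets MR = MC: 62 − 3Q = 41 + 2Q ⇒ Q = 4.2, P = 62 − 1.5·4.2 = 55.7.
CS = ½·(62 − 55.7)·4.2 = 13.23.
A perfectly discriminating monopolist sells every unit with P(Q) ≥ MC(Q), so output equals the competitive quantity Q = 6. Each buyer pays their reservation price, so CS = 0 and the firm captures all surplus.
CS = 0.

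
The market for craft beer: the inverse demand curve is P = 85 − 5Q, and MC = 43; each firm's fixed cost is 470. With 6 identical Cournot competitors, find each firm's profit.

Cournot with 6 identical firms: the symmetric best-response condition is 85 − 35q = 43. Each firm produces q = 1.2, total output Q = 7.2, price P = 49.
Each firm's profit = (49 − 43)·1.2 − 470 = −462.8.

π_i = −462.8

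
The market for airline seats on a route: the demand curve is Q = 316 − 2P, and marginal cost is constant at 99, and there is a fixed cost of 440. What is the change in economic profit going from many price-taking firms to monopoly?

π rises by 1740.5

Inverting demand: P = 158 − 0.5Q.
Under competition P = MC = 99, so Q = (158 − 99)/0.5 = 118.
Profit = (99 − 99)·118 − 440 = −440.
A monopolist chooses Q where MR = MC. MR = 158 − Q; setting this equal to 99 gives Q = 59 and P = 128.5.
Profit = (128.5 − 99)·59 − 440 = 1300.5.
Change in economic profit: 1300.5 − −440 = 1740.5.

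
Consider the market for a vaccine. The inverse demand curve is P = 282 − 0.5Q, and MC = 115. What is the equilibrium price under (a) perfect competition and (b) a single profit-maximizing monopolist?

Competition: P = 115; Monopoly: P = 198.5

Perfect competition: P = MC = 115, so 282 − 0.5Q = 115 and Q = 334.
The monopolist equates marginal revenue to marginal cost: 282 − Q = 115, so Q = 167. From demand, P = 198.5.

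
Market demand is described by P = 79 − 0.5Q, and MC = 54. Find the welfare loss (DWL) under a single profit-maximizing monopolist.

Competitive firms price at marginal cost: P = 54, giving Q = 50.
A monopolist chooses Q where MR = MC. MR = 79 − Q; setting this equal to 54 gives Q = 25 and P = 66.5.
DWL is the triangle between Q = 25 and Q = 50: ½·(50 − 25)·(66.5 − 54) = 156.25.

DWL = 156.25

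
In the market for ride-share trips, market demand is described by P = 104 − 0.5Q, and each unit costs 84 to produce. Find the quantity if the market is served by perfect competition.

Perfect competition: P = MC = 84, so 104 − 0.5Q = 84 and Q = 40.

Q = 40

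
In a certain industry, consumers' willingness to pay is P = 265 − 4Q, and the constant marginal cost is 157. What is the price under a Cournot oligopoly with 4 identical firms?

P = 178.6

In a 4-firm Cournot equilibrium, symmetry and the first-order condition give q = (265 − 157)/(20) = 5.4. So Q = 21.6 and P = 178.6.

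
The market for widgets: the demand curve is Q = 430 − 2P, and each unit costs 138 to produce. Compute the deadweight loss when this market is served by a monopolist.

DWL = 1482.25

Inverting demand: P = 215 − 0.5Q.
Competitive firms price at marginal cost: P = 138, giving Q = 154.
Monopoly sets MR = MC: 215 − Q = 138 ⇒ Q = 77, P = 215 − 0.5·77 = 176.5.
DWL is the triangle between Q = 77 and Q = 154: ½·(154 − 77)·(176.5 − 138) = 1482.25.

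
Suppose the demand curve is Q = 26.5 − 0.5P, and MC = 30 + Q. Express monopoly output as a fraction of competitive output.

Q_m/Q_c = 0.6

Inverting demand: P = 53 − 2Q.
Monopoly sets MR = MC: 53 − 4Q = 30 + Q ⇒ Q = 4.6, P = 53 − 2·4.6 = 43.8.
Competitive equilibrium sets price equal to marginal cost: 53 − 2Q = 30 + Q, so Q = 23/3 and P = 113/3.
Ratio Q_m/Q_c = 4.6/(23/3) = 0.6.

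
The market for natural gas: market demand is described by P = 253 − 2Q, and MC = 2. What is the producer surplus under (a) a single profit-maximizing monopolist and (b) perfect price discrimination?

Monopoly sets MR = MC: 253 − 4Q = 2 ⇒ Q = 62.75, P = 253 − 2·62.75 = 127.5.
PS = (127.5 − 2)·62.75 = 7875.125.
With perfect price discrimination, output is the efficient level Q = 125.5 (where demand meets MC), but every buyer pays their willingness to pay: CS = 0 and PS = total surplus.
PS = ½·(253 − 2)·125.5 = 15750.25.

Monopoly: PS = 7875.125; Perfect PD: PS = 15750.25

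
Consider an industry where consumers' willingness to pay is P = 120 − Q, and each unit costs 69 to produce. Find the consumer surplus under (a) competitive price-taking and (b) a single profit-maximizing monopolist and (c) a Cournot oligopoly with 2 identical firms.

Competition: CS = 1300.5; Monopoly: CS = 325.125; Cournot: CS = 578

Under competition P = MC = 69, so Q = (120 − 69)/1 = 51.
CS = ½·(120 − 69)·51 = 1300.5.
A monopolist chooses Q where MR = MC. MR = 120 − 2Q; setting this equal to 69 gives Q = 25.5 and P = 94.5.
CS = ½·(120 − 94.5)·25.5 = 325.125.
In a 2-firm Cournot equilibrium, symmetry and the first-order condition give q = (120 − 69)/(3) = 17. So Q = 34 and P = 86.
CS = ½·(120 − 86)·34 = 578.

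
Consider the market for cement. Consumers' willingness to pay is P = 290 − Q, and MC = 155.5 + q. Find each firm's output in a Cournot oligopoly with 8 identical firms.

q_i = 13.45

Cournot with 8 identical firms: the symmetric best-response condition is 290 − 9q = 155.5 + q. Each firm produces q = 13.45, total output Q = 107.6, price P = 182.4.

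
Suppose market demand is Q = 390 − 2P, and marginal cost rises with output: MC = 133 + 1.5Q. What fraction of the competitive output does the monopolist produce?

Inverting demand: P = 195 − 0.5Q.
The monopolist equates marginal revenue to marginal cost: 195 − Q = 133 + 1.5Q, so Q = 24.8. From demand, P = 182.6.
Under competition P = MC: 195 − 0.5Q = 133 + 1.5Q ⇒ Q = 31, P = 179.5.
Ratio Q_m/Q_c = 24.8/31 = 0.8.

Q_m/Q_c = 0.8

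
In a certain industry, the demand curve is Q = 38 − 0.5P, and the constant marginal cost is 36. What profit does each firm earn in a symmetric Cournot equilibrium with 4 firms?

π_i = 32

Inverting demand: P = 76 − 2Q.
With 4 symmetric Cournot firms, each firm's FOC gives 76 − 10q = 36, so q = 4, Q = 4·4 = 16, and P = 44.
Each firm's profit = (44 − 36)·4 = 32.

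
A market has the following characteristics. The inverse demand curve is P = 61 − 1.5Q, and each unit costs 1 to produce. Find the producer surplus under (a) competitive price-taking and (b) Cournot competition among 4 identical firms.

Competition: PS = 0; Cournot: PS = 384

Competitive firms price at marginal cost: P = 1, giving Q = 40.
PS = (1 − 1)·40 = 0.
Cournot with 4 identical firms: the symmetric best-response condition is 61 − 7.5q = 1. Each firm produces q = 8, total output Q = 32, price P = 13.
PS = (13 − 1)·32 = 384.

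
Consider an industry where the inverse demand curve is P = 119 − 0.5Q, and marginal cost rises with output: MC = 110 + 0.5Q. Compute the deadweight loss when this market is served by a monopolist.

DWL = 4.5

Under competition P = MC: 119 − 0.5Q = 110 + 0.5Q ⇒ Q = 9, P = 114.5.
The monopolist equates marginal revenue to marginal cost: 119 − Q = 110 + 0.5Q, so Q = 6. From demand, P = 116.
CS = ½·(119 − 114.5)·9 = 20.25; PS = (114.5·9 − 110·9 − ½·0.5·9²) = 20.25; TS = 40.5.
CS = ½·(119 − 116)·6 = 9; PS = (116·6 − 110·6 − ½·0.5·6²) = 27; TS = 36.
DWL = 40.5 − 36 = 4.5.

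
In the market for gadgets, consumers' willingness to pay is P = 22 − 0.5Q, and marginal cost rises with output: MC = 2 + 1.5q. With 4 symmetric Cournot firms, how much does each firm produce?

q_i = 5

In a 4-firm Cournot equilibrium, symmetry and the first-order condition give q = (22 − 2)/(4) = 5. So Q = 20 and P = 12.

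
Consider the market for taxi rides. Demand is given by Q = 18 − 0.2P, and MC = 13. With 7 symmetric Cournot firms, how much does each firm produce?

q_i = 1.925

Inverting demand: P = 90 − 5Q.
With 7 symmetric Cournot firms, each firm's FOC gives 90 − 40q = 13, so q = 1.925, Q = 7·1.925 = 13.475, and P = 22.625.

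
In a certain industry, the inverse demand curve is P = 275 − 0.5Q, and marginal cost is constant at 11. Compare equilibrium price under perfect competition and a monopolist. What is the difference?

Competitive firms price at marginal cost: P = 11, giving Q = 528.
A monopolist chooses Q where MR = MC. MR = 275 − Q; setting this equal to 11 gives Q = 264 and P = 143.
Change in equilibrium price: 143 − 11 = 132.

P rises by 132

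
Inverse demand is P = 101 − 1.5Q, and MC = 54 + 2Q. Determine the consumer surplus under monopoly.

CS = 66.27

The monopolist equates marginal revenue to marginal cost: 101 − 3Q = 54 + 2Q, so Q = 9.4. From demand, P = 86.9.
CS = ½·(101 − 86.9)·9.4 = 66.27.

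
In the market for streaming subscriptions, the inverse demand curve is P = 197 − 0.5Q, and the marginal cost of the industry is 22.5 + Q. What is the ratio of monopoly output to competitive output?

Monopoly sets MR = MC: 197 − Q = 22.5 + Q ⇒ Q = 87.25, P = 197 − 0.5·87.25 = 153.375.
Competitive equilibrium sets price equal to marginal cost: 197 − 0.5Q = 22.5 + Q, so Q = 349/3 and P = 833/6.
Ratio Q_m/Q_c = 87.25/(349/3) = 0.75.

Q_m/Q_c = 0.75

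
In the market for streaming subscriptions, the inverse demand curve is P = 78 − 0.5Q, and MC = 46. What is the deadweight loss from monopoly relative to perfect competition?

Competitive firms price at marginal cost: P = 46, giving Q = 64.
Monopoly sets MR = MC: 78 − Q = 46 ⇒ Q = 32, P = 78 − 0.5·32 = 62.
DWL is the triangle between Q = 32 and Q = 64: ½·(64 − 32)·(62 − 46) = 256.

DWL = 256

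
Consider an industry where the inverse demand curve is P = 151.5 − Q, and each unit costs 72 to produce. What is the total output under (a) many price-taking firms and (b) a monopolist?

Competitive firms price at marginal cost: P = 72, giving Q = 79.5.
A monopolist chooses Q where MR = MC. MR = 151.5 − 2Q; setting this equal to 72 gives Q = 39.75 and P = 111.75.

Competition: Q = 79.5; Monopoly: Q = 39.75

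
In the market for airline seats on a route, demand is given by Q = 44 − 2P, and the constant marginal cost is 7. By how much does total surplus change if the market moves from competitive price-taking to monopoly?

TS falls by 56.25

Inverting demand: P = 22 − 0.5Q.
Perfect competition: P = MC = 7, so 22 − 0.5Q = 7 and Q = 30.
CS = ½·(22 − 7)·30 = 225; PS = (7 − 7)·30 = 0; TS = 225.
A monopolist chooses Q where MR = MC. MR = 22 − Q; setting this equal to 7 gives Q = 15 and P = 14.5.
CS = ½·(22 − 14.5)·15 = 56.25; PS = (14.5 − 7)·15 = 112.5; TS = 168.75.
Change in total surplus: 168.75 − 225 = −56.25.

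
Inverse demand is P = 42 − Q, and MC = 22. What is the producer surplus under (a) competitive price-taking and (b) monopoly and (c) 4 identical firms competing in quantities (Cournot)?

Under competition P = MC = 22, so Q = (42 − 22)/1 = 20.
PS = (22 − 22)·20 = 0.
A monopolist chooses Q where MR = MC. MR = 42 − 2Q; setting this equal to 22 gives Q = 10 and P = 32.
PS = (32 − 22)·10 = 100.
In a 4-firm Cournot equilibrium, symmetry and the first-order condition give q = (42 − 22)/(5) = 4. So Q = 16 and P = 26.
PS = (26 − 22)·16 = 64.

Competition: PS = 0; Monopoly: PS = 100; Cournot: PS = 64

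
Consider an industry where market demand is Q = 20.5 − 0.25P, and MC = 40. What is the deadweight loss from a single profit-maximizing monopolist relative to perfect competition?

Inverting demand: P = 82 − 4Q.
Competitive firms price at marginal cost: P = 40, giving Q = 10.5.
A monopolist chooses Q where MR = MC. MR = 82 − 8Q; setting this equal to 40 gives Q = 5.25 and P = 61.
DWL is the triangle between Q = 5.25 and Q = 10.5: ½·(10.5 − 5.25)·(61 − 40) = 55.125.

DWL = 55.125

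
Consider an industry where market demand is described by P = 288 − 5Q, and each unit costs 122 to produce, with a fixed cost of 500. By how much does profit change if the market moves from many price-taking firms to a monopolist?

Perfect competition: P = MC = 122, so 288 − 5Q = 122 and Q = 33.2.
Profit = (122 − 122)·33.2 − 500 = −500.
The monopolist equates marginal revenue to marginal cost: 288 − 10Q = 122, so Q = 16.6. From demand, P = 205.
Profit = (205 − 122)·16.6 − 500 = 877.8.
Change in profit: 877.8 − −500 = 1377.8.

π rises by 1377.8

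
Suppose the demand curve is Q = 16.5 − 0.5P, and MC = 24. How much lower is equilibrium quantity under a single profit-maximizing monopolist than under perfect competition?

Inverting demand: P = 33 − 2Q.
Competitive firms price at marginal cost: P = 24, giving Q = 4.5.
Monopoly sets MR = MC: 33 − 4Q = 24 ⇒ Q = 2.25, P = 33 − 2·2.25 = 28.5.
Change in equilibrium quantity: 2.25 − 4.5 = −2.25.

Equilibrium quantity falls by 2.25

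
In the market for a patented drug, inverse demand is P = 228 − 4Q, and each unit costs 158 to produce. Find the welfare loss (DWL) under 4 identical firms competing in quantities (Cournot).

DWL = 24.5

Under competition P = MC = 158, so Q = (228 − 158)/4 = 17.5.
With 4 symmetric Cournot firms, each firm's FOC gives 228 − 20q = 158, so q = 3.5, Q = 4·3.5 = 14, and P = 172.
DWL is the triangle between Q = 14 and Q = 17.5: ½·(17.5 − 14)·(172 − 158) = 24.5.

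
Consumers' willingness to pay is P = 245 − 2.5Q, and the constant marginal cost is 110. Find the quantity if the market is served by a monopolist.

Q = 27

Monopoly sets MR = MC: 245 − 5Q = 110 ⇒ Q = 27, P = 245 − 2.5·27 = 177.5.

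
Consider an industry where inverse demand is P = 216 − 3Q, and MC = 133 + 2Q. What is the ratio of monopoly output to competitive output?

Q_m/Q_c = 0.625

A monopolist chooses Q where MR = MC. MR = 216 − 6Q; setting this equal to 133 + 2Q gives Q = 10.375 and P = 184.875.
Under competition P = MC: 216 − 3Q = 133 + 2Q ⇒ Q = 16.6, P = 166.2.
Ratio Q_m/Q_c = 10.375/16.6 = 0.625.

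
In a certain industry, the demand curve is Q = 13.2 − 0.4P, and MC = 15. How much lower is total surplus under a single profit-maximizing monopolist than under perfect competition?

Inverting demand: P = 33 − 2.5Q.
Under competition P = MC = 15, so Q = (33 − 15)/2.5 = 7.2.
CS = ½·(33 − 15)·7.2 = 64.8; PS = (15 − 15)·7.2 = 0; TS = 64.8.
Monopoly sets MR = MC: 33 − 5Q = 15 ⇒ Q = 3.6, P = 33 − 2.5·3.6 = 24.
CS = ½·(33 − 24)·3.6 = 16.2; PS = (24 − 15)·3.6 = 32.4; TS = 48.6.
Change in total surplus: 48.6 − 64.8 = −16.2.

TS falls by 16.2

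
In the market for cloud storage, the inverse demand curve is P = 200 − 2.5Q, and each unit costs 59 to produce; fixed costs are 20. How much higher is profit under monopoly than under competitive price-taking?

Perfect competition: P = MC = 59, so 200 − 2.5Q = 59 and Q = 56.4.
Profit = (59 − 59)·56.4 − 20 = −20.
The monopolist equates marginal revenue to marginal cost: 200 − 5Q = 59, so Q = 28.2. From demand, P = 129.5.
Profit = (129.5 − 59)·28.2 − 20 = 1968.1.
Change in profit: 1968.1 − −20 = 1988.1.

Profit rises by 1988.1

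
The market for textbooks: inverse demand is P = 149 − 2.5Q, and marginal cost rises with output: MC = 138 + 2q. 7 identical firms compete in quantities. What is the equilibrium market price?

With 7 symmetric Cournot firms, each firm's FOC gives 149 − 20q = 138 + 2q, so q = 0.5, Q = 7·0.5 = 3.5, and P = 140.25.

P = 140.25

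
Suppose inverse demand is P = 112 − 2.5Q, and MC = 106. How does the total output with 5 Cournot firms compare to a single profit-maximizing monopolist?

Cournot: Q = 2; Monopoly: Q = 1.2

Cournot with 5 identical firms: the symmetric best-response condition is 112 − 15q = 106. Each firm produces q = 0.4, total output Q = 2, price P = 107.
A monopolist chooses Q where MR = MC. MR = 112 − 5Q; setting this equal to 106 gives Q = 1.2 and P = 109.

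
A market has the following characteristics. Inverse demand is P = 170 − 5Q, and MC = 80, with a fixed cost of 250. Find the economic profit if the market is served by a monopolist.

The monopolist equates marginal revenue to marginal cost: 170 − 10Q = 80, so Q = 9. From demand, P = 125.
Profit = (125 − 80)·9 − 250 = 155.

Profit = 155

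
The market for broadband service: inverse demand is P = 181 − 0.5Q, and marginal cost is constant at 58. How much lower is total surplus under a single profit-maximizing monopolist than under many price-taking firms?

TS falls by 3782.25

Perfect competition: P = MC = 58, so 181 − 0.5Q = 58 and Q = 246.
CS = ½·(181 − 58)·246 = 15129; PS = (58 − 58)·246 = 0; TS = 15129.
The monopolist equates marginal revenue to marginal cost: 181 − Q = 58, so Q = 123. From demand, P = 119.5.
CS = ½·(181 − 119.5)·123 = 3782.25; PS = (119.5 − 58)·123 = 7564.5; TS = 11346.75.
Change in total surplus: 11346.75 − 15129 = −3782.25.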